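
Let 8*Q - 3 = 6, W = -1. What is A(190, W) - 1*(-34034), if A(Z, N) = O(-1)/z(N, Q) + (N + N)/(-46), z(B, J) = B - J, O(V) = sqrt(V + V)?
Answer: 782783/23 - 8*I*sqrt(2)/17 ≈ 34034.0 - 0.66551*I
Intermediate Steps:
O(V) = sqrt(2)*sqrt(V) (O(V) = sqrt(2*V) = sqrt(2)*sqrt(V))
Q = 9/8 (Q = 3/8 + (1/8)*6 = 3/8 + 3/4 = 9/8 ≈ 1.1250)
A(Z, N) = -N/23 + I*sqrt(2)/(-9/8 + N) (A(Z, N) = (sqrt(2)*sqrt(-1))/(N - 1*9/8) + (N + N)/(-46) = (sqrt(2)*I)/(N - 9/8) + (2*N)*(-1/46) = (I*sqrt(2))/(-9/8 + N) - N/23 = I*sqrt(2)/(-9/8 + N) - N/23 = -N/23 + I*sqrt(2)/(-9/8 + N))
A(190, W) - 1*(-34034) = (-1*(-1)*(-9 + 8*(-1)) + 184*I*sqrt(2))/(23*(-9 + 8*(-1))) - 1*(-34034) = (-1*(-1)*(-9 - 8) + 184*I*sqrt(2))/(23*(-9 - 8)) + 34034 = (1/23)*(-1*(-1)*(-17) + 184*I*sqrt(2))/(-17) + 34034 = (1/23)*(-1/17)*(-17 + 184*I*sqrt(2)) + 34034 = (1/23 - 8*I*sqrt(2)/17) + 34034 = 782783/23 - 8*I*sqrt(2)/17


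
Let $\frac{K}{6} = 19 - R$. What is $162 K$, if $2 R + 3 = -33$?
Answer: $35964$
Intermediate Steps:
$R = -18$ ($R = - \frac{3}{2} + \frac{1}{2} \left(-33\right) = - \frac{3}{2} - \frac{33}{2} = -18$)
$K = 222$ ($K = 6 \left(19 - -18\right) = 6 \left(19 + 18\right) = 6 \cdot 37 = 222$)
$162 K = 162 \cdot 222 = 35964$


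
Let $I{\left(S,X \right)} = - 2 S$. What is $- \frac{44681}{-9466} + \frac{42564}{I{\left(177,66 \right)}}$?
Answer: $- \frac{64515625}{558494} \approx -115.52$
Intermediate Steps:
$- \frac{44681}{-9466} + \frac{42564}{I{\left(177,66 \right)}} = - \frac{44681}{-9466} + \frac{42564}{\left(-2\right) 177} = \left(-44681\right) \left(- \frac{1}{9466}\right) + \frac{42564}{-354} = \frac{44681}{9466} + 42564 \left(- \frac{1}{354}\right) = \frac{44681}{9466} - \frac{7094}{59} = - \frac{64515625}{558494}$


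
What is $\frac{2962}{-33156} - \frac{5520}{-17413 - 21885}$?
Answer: $\frac{16655111}{325741122} \approx 0.05113$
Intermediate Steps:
$\frac{2962}{-33156} - \frac{5520}{-17413 - 21885} = 2962 \left(- \frac{1}{33156}\right) - \frac{5520}{-39298} = - \frac{1481}{16578} - - \frac{2760}{19649} = - \frac{1481}{16578} + \frac{2760}{19649} = \frac{16655111}{325741122}$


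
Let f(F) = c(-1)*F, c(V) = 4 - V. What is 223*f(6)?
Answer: 6690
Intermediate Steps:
f(F) = 5*F (f(F) = (4 - 1*(-1))*F = (4 + 1)*F = 5*F)
223*f(6) = 223*(5*6) = 223*30 = 6690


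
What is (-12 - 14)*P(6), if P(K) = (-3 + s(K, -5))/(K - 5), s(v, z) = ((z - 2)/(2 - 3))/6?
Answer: 143/3 ≈ 47.667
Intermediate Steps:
s(v, z) = ⅓ - z/6 (s(v, z) = ((-2 + z)/(-1))*(⅙) = ((-2 + z)*(-1))*(⅙) = (2 - z)*(⅙) = ⅓ - z/6)
P(K) = -11/(6*(-5 + K)) (P(K) = (-3 + (⅓ - ⅙*(-5)))/(K - 5) = (-3 + (⅓ + ⅚))/(-5 + K) = (-3 + 7/6)/(-5 + K) = -11/(6*(-5 + K)))
(-12 - 14)*P(6) = (-12 - 14)*(-11/(-30 + 6*6)) = -(-286)/(-30 + 36) = -(-286)/6 = -26*(-11/6) = 143/3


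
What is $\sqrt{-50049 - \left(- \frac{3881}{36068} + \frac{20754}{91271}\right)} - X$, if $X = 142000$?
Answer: $-142000 + \frac{i \sqrt{135595785827691712206251}}{1645981214} \approx -1.42 \cdot 10^{5} + 223.72 i$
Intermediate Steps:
$\sqrt{-50049 - \left(- \frac{3881}{36068} + \frac{20754}{91271}\right)} - X = \sqrt{-50049 - \left(- \frac{3881}{36068} + \frac{20754}{91271}\right)} - 142000 = \sqrt{-50049 - \frac{394332521}{3291962428}} - 142000 = \sqrt{- \frac{164759821891493}{3291962428}} - 142000 = \frac{i \sqrt{135595785827691712206251}}{1645981214} - 142000 = -142000 + \frac{i \sqrt{135595785827691712206251}}{1645981214}$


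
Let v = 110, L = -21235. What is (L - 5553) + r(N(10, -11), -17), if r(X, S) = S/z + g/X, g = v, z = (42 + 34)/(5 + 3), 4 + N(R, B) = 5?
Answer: -506916/19 ≈ -26680.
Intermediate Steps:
N(R, B) = 1 (N(R, B) = -4 + 5 = 1)
z = 19/2 (z = 76/8 = 76*(⅛) = 19/2 ≈ 9.5000)
g = 110
r(X, S) = 110/X + 2*S/19 (r(X, S) = S/(19/2) + 110/X = S*(2/19) + 110/X = 2*S/19 + 110/X = 110/X + 2*S/19)
(L - 5553) + r(N(10, -11), -17) = (-21235 - 5553) + (110/1 + (2/19)*(-17)) = -26788 + (110*1 - 34/19) = -26788 + (110 - 34/19) = -26788 + 2056/19 = -506916/19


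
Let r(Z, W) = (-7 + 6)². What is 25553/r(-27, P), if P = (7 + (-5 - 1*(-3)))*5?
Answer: 25553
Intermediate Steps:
P = 25 (P = (7 + (-5 + 3))*5 = (7 - 2)*5 = 5*5 = 25)
r(Z, W) = 1 (r(Z, W) = (-1)² = 1)
25553/r(-27, P) = 25553/1 = 25553*1 = 25553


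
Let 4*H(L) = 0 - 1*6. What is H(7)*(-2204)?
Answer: 3306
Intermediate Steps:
H(L) = -3/2 (H(L) = (0 - 1*6)/4 = (0 - 6)/4 = (¼)*(-6) = -3/2)
H(7)*(-2204) = -3/2*(-2204) = 3306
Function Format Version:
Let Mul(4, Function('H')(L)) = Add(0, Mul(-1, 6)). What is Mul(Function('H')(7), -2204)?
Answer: 3306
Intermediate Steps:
Function('H')(L) = Rational(-3, 2) (Function('H')(L) = Mul(Rational(1, 4), Add(0, Mul(-1, 6))) = Mul(Rational(1, 4), Add(0, -6)) = Mul(Rational(1, 4), -6) = Rational(-3, 2))
Mul(Function('H')(7), -2204) = Mul(Rational(-3, 2), -2204) = 3306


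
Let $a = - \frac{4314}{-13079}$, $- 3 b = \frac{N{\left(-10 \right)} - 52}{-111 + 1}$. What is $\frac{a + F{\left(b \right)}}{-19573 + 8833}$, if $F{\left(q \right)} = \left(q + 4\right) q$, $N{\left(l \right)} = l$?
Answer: $\frac{12507161}{347659438500} \approx 3.5975 \cdot 10^{-5}$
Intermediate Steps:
$b = - \frac{31}{165}$ ($b = - \frac{\left(-10 - 52\right) \frac{1}{-111 + 1}}{3} = - \frac{\left(-62\right) \frac{1}{-110}}{3} = - \frac{\left(-62\right) \left(- \frac{1}{110}\right)}{3} = \left(- \frac{1}{3}\right) \frac{31}{55} = - \frac{31}{165} \approx -0.18788$)
$a = \frac{4314}{13079}$ ($a = \left(-4314\right) \left(- \frac{1}{13079}\right) = \frac{4314}{13079} \approx 0.32984$)
$F{\left(q \right)} = q \left(4 + q\right)$ ($F{\left(q \right)} = \left(4 + q\right) q = q \left(4 + q\right)$)
$\frac{a + F{\left(b \right)}}{-19573 + 8833} = \frac{\frac{4314}{13079} - \frac{31 \left(4 - \frac{31}{165}\right)}{165}}{-19573 + 8833} = \frac{\frac{4314}{13079} - \frac{19499}{27225}}{-10740} = \left(\frac{4314}{13079} - \frac{19499}{27225}\right) \left(- \frac{1}{10740}\right) = \left(- \frac{12507161}{32370525}\right) \left(- \frac{1}{10740}\right) = \frac{12507161}{347659438500}$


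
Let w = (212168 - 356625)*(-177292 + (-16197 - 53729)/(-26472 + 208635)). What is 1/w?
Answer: 182163/4665399526590554 ≈ 3.9046e-11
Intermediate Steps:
w = 4665399526590554/182163 (w = -144457*(-177292 - 69926/182163) = -144457*(-32296112522/182163) = 4665399526590554/182163 ≈ 2.5611e+10)
1/w = 1/(4665399526590554/182163) = 182163/4665399526590554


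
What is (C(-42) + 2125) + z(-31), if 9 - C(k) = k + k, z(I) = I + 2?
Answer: 2189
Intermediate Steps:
z(I) = 2 + I
C(k) = 9 - 2*k (C(k) = 9 - (k + k) = 9 - 2*k)
(C(-42) + 2125) + z(-31) = ((9 - 2*(-42)) + 2125) + (2 - 31) = ((9 + 84) + 2125) - 29 = (93 + 2125) - 29 = 2218 - 29 = 2189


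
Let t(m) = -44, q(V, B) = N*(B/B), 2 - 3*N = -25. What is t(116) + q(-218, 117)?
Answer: -35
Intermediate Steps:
N = 9 (N = ⅔ - ⅓*(-25) = ⅔ + 25/3 = 9)
q(V, B) = 9 (q(V, B) = 9*(B/B) = 9*1 = 9)
t(116) + q(-218, 117) = -44 + 9 = -35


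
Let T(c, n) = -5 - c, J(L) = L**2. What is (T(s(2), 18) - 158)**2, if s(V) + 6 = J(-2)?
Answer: 25921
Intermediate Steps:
s(V) = -2 (s(V) = -6 + (-2)**2 = -6 + 4 = -2)
(T(s(2), 18) - 158)**2 = ((-5 - 1*(-2)) - 158)**2 = ((-5 + 2) - 158)**2 = (-3 - 158)**2 = (-161)**2 = 25921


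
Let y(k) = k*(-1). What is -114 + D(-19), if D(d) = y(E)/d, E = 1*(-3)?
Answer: -2169/19 ≈ -114.16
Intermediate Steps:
E = -3
y(k) = -k
D(d) = 3/d (D(d) = (-1*(-3))/d = 3/d)
-114 + D(-19) = -114 + 3/(-19) = -114 + 3*(-1/19) = -114 - 3/19 = -2169/19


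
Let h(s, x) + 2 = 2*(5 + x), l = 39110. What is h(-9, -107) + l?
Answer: 38904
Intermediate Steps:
h(s, x) = 8 + 2*x (h(s, x) = -2 + 2*(5 + x) = -2 + (10 + 2*x) = 8 + 2*x)
h(-9, -107) + l = (8 + 2*(-107)) + 39110 = (8 - 214) + 39110 = -206 + 39110 = 38904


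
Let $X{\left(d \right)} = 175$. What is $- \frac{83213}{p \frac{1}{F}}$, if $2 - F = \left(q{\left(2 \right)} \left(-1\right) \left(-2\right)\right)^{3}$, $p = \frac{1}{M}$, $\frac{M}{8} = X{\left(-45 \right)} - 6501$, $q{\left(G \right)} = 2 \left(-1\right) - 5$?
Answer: $11564074661984$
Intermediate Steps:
$q{\left(G \right)} = -7$ ($q{\left(G \right)} = -2 - 5 = -7$)
$M = -50608$ ($M = 8 \left(175 - 6501\right) = 8 \left(-6326\right) = -50608$)
$p = - \frac{1}{50608}$ ($p = \frac{1}{-50608} = - \frac{1}{50608} \approx -1.976 \cdot 10^{-5}$)
$F = 2746$ ($F = 2 - \left(\left(-7\right) \left(-1\right) \left(-2\right)\right)^{3} = 2 - \left(7 \left(-2\right)\right)^{3} = 2 - \left(-14\right)^{3} = 2 - -2744 = 2 + 2744 = 2746$)
$- \frac{83213}{p \frac{1}{F}} = - \frac{83213}{\left(- \frac{1}{50608}\right) \frac{1}{2746}} = - \frac{83213}{- \frac{1}{138969568}} = \left(-83213\right) \left(-138969568\right) = 11564074661984$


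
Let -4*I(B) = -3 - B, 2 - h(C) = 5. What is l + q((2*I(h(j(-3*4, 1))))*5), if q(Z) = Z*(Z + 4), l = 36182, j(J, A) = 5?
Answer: 36182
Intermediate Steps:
h(C) = -3 (h(C) = 2 - 1*5 = 2 - 5 = -3)
I(B) = ¾ + B/4 (I(B) = -(-3 - B)/4 = ¾ + B/4)
q(Z) = Z*(4 + Z)
l + q((2*I(h(j(-3*4, 1))))*5) = 36182 + ((2*(¾ + (¼)*(-3)))*5)*(4 + (2*(¾ + (¼)*(-3)))*5) = 36182 + ((2*(¾ - ¾))*5)*(4 + (2*(¾ - ¾))*5) = 36182 + ((2*0)*5)*(4 + (2*0)*5) = 36182 + (0*5)*(4 + 0*5) = 36182 + 0*(4 + 0) = 36182 + 0*4 = 36182 + 0 = 36182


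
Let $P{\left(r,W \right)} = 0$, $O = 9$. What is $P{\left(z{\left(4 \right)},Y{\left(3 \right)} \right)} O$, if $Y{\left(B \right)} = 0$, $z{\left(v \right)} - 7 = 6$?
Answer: $0$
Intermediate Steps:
$z{\left(v \right)} = 13$ ($z{\left(v \right)} = 7 + 6 = 13$)
$P{\left(z{\left(4 \right)},Y{\left(3 \right)} \right)} O = 0 \cdot 9 = 0$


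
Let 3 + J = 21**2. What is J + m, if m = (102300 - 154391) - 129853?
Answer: -181506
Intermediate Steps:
J = 438 (J = -3 + 21**2 = -3 + 441 = 438)
m = -181944 (m = -52091 - 129853 = -181944)
J + m = 438 - 181944 = -181506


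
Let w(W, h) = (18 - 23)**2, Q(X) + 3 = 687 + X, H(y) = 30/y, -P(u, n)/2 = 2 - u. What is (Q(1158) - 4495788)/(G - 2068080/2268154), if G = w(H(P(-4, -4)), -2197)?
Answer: -728068685406/3902555 ≈ -1.8656e+5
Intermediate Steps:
P(u, n) = -4 + 2*u (P(u, n) = -2*(2 - u) = -4 + 2*u)
Q(X) = 684 + X (Q(X) = -3 + (687 + X) = 684 + X)
w(W, h) = 25 (w(W, h) = (-5)**2 = 25)
G = 25
(Q(1158) - 4495788)/(G - 2068080/2268154) = ((684 + 1158) - 4495788)/(25 - 2068080/2268154) = (1842 - 4495788)/(25 - 2068080*1/2268154) = -4493946/(25 - 147720/162011) = -4493946/3902555/162011 = -4493946*162011/3902555 = -728068685406/3902555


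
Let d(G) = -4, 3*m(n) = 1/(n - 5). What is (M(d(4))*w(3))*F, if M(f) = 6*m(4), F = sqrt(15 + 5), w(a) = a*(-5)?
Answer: 60*sqrt(5) ≈ 134.16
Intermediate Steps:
m(n) = 1/(3*(-5 + n)) (m(n) = 1/(3*(n - 5)) = 1/(3*(-5 + n)))
w(a) = -5*a
F = 2*sqrt(5) (F = sqrt(20) = 2*sqrt(5) ≈ 4.4721)
M(f) = -2 (M(f) = 6*(1/(3*(-5 + 4))) = 6*((1/3)/(-1)) = 6*((1/3)*(-1)) = 6*(-1/3) = -2)
(M(d(4))*w(3))*F = (-(-10)*3)*(2*sqrt(5)) = (-2*(-15))*(2*sqrt(5)) = 30*(2*sqrt(5)) = 60*sqrt(5)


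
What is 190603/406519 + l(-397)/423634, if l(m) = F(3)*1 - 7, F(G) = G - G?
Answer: 80743065669/172215270046 ≈ 0.46885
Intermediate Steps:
F(G) = 0
l(m) = -7 (l(m) = 0*1 - 7 = 0 - 7 = -7)
190603/406519 + l(-397)/423634 = 190603/406519 - 7/423634 = 80743065669/172215270046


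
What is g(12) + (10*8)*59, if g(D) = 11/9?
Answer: 42491/9 ≈ 4721.2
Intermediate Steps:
g(D) = 11/9 (g(D) = 11*(1/9) = 11/9)
g(12) + (10*8)*59 = 11/9 + (10*8)*59 = 11/9 + 80*59 = 11/9 + 4720 = 42491/9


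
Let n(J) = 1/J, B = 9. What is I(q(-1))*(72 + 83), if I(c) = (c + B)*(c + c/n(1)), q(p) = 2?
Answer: 6820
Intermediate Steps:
I(c) = 2*c*(9 + c) (I(c) = (c + 9)*(c + c/(1/1)) = (9 + c)*(c + c/1) = (9 + c)*(c + c*1) = (9 + c)*(c + c) = (9 + c)*(2*c) = 2*c*(9 + c))
I(q(-1))*(72 + 83) = (2*2*(9 + 2))*(72 + 83) = (2*2*11)*155 = 44*155 = 6820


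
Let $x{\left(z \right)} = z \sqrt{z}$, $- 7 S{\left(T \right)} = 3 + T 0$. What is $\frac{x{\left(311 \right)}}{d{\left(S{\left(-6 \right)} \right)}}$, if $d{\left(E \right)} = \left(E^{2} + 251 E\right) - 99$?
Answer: $- \frac{15239 \sqrt{311}}{10113} \approx -26.574$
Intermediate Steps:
$S{\left(T \right)} = - \frac{3}{7}$ ($S{\left(T \right)} = - \frac{3 + T 0}{7} = - \frac{3 + 0}{7} = \left(- \frac{1}{7}\right) 3 = - \frac{3}{7}$)
$x{\left(z \right)} = z^{\frac{3}{2}}$
$d{\left(E \right)} = -99 + E^{2} + 251 E$ ($d{\left(E \right)} = \left(E^{2} + 251 E\right) - 99 = -99 + E^{2} + 251 E$)
$\frac{x{\left(311 \right)}}{d{\left(S{\left(-6 \right)} \right)}} = \frac{311^{\frac{3}{2}}}{-99 + \left(- \frac{3}{7}\right)^{2} + 251 \left(- \frac{3}{7}\right)} = \frac{311 \sqrt{311}}{-99 + \frac{9}{49} - \frac{753}{7}} = \frac{311 \sqrt{311}}{- \frac{10113}{49}} = 311 \sqrt{311} \left(- \frac{49}{10113}\right) = - \frac{15239 \sqrt{311}}{10113}$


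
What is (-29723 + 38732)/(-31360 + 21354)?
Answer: -9009/10006 ≈ -0.90036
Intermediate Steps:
(-29723 + 38732)/(-31360 + 21354) = 9009/(-10006) = 9009*(-1/10006) = -9009/10006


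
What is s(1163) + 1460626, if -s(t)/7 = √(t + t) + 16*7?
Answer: 1459842 - 7*√2326 ≈ 1.4595e+6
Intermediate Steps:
s(t) = -784 - 7*√2*√t (s(t) = -7*(√(t + t) + 16*7) = -7*(√(2*t) + 112) = -7*(√2*√t + 112) = -7*(112 + √2*√t) = -784 - 7*√2*√t)
s(1163) + 1460626 = (-784 - 7*√2*√1163) + 1460626 = (-784 - 7*√2326) + 1460626 = 1459842 - 7*√2326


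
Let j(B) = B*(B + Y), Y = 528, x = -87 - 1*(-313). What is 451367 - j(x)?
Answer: 280963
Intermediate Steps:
x = 226 (x = -87 + 313 = 226)
j(B) = B*(528 + B) (j(B) = B*(B + 528) = B*(528 + B))
451367 - j(x) = 451367 - 226*(528 + 226) = 451367 - 226*754 = 451367 - 1*170404 = 451367 - 170404 = 280963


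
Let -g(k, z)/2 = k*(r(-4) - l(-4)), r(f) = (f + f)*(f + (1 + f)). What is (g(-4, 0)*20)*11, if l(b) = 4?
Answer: 91520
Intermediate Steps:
r(f) = 2*f*(1 + 2*f) (r(f) = (2*f)*(1 + 2*f) = 2*f*(1 + 2*f))
g(k, z) = -104*k (g(k, z) = -2*k*(2*(-4)*(1 + 2*(-4)) - 1*4) = -2*k*(2*(-4)*(1 - 8) - 4) = -2*k*(2*(-4)*(-7) - 4) = -2*k*(56 - 4) = -2*k*52 = -104*k)
(g(-4, 0)*20)*11 = (-104*(-4)*20)*11 = (416*20)*11 = 8320*11 = 91520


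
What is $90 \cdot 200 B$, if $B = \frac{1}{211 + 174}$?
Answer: $\frac{3600}{77} \approx 46.753$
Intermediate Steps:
$B = \frac{1}{385} \approx 0.0025974$
$90 \cdot 200 B = 90 \cdot 200 \cdot \frac{1}{385} = 18000 \cdot \frac{1}{385} = \frac{3600}{77}$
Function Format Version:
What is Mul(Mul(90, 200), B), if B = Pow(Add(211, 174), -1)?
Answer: Rational(3600, 77) ≈ 46.753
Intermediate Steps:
B = Rational(1, 385) (B = Pow(385, -1) = Rational(1, 385) ≈ 0.0025974)
Mul(Mul(90, 200), B) = Mul(Mul(90, 200), Rational(1, 385)) = Mul(18000, Rational(1, 385)) = Rational(3600, 77)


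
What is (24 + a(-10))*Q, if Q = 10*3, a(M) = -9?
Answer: 450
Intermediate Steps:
Q = 30
(24 + a(-10))*Q = (24 - 9)*30 = 15*30 = 450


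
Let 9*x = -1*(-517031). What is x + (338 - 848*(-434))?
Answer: 3832361/9 ≈ 4.2582e+5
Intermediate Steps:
x = 517031/9 (x = (-1*(-517031))/9 = (1/9)*517031 = 517031/9 ≈ 57448.)
x + (338 - 848*(-434)) = 517031/9 + (338 - 848*(-434)) = 517031/9 + (338 + 368032) = 517031/9 + 368370 = 3832361/9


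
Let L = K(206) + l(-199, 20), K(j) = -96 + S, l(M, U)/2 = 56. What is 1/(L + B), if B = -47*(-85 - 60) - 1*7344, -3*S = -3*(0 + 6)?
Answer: -1/507 ≈ -0.0019724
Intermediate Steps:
S = 6 (S = -(-1)*(0 + 6) = -(-1)*6 = -⅓*(-18) = 6)
l(M, U) = 112 (l(M, U) = 2*56 = 112)
K(j) = -90 (K(j) = -96 + 6 = -90)
B = -529 (B = -47*(-145) - 7344 = 6815 - 7344 = -529)
L = 22 (L = -90 + 112 = 22)
1/(L + B) = 1/(22 - 529) = 1/(-507) = -1/507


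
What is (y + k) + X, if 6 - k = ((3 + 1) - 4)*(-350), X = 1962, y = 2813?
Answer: 4781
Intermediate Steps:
k = 6 (k = 6 - ((3 + 1) - 4)*(-350) = 6 - (4 - 4)*(-350) = 6 - 0*(-350) = 6 - 1*0 = 6 + 0 = 6)
(y + k) + X = (2813 + 6) + 1962 = 2819 + 1962 = 4781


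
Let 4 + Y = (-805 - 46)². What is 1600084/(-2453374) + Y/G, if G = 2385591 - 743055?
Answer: -20273082913/95946550392 ≈ -0.21130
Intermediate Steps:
G = 1642536
Y = 724197 (Y = -4 + (-805 - 46)² = -4 + (-851)² = -4 + 724201 = 724197)
1600084/(-2453374) + Y/G = 1600084/(-2453374) + 724197/1642536 = 1600084*(-1/2453374) + 724197*(1/1642536) = -800042/1226687 + 241399/547512 = -20273082913/95946550392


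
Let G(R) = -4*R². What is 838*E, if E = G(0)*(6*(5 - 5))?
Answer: 0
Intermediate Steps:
E = 0 (E = (-4*0²)*(6*(5 - 5)) = (-4*0)*(6*0) = 0*0 = 0)
838*E = 838*0 = 0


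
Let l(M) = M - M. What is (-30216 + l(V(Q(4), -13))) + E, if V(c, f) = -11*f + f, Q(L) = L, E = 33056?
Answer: 2840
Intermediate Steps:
V(c, f) = -10*f
l(M) = 0
(-30216 + l(V(Q(4), -13))) + E = (-30216 + 0) + 33056 = -30216 + 33056 = 2840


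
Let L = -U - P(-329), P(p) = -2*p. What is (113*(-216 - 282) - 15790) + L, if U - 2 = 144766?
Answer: -217490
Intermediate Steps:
U = 144768 (U = 2 + 144766 = 144768)
L = -145426 (L = -1*144768 - (-2)*(-329) = -144768 - 1*658 = -144768 - 658 = -145426)
(113*(-216 - 282) - 15790) + L = (113*(-216 - 282) - 15790) - 145426 = (113*(-498) - 15790) - 145426 = (-56274 - 15790) - 145426 = -72064 - 145426 = -217490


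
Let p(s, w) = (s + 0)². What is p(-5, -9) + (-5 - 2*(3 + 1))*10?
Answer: -105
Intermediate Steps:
p(s, w) = s²
p(-5, -9) + (-5 - 2*(3 + 1))*10 = (-5)² + (-5 - 2*(3 + 1))*10 = 25 + (-5 - 2*4)*10 = 25 + (-5 - 8)*10 = 25 - 13*10 = 25 - 130 = -105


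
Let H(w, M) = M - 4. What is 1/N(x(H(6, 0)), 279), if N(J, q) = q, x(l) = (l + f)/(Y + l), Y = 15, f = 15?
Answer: 1/279 ≈ 0.0035842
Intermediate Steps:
H(w, M) = -4 + M
x(l) = 1 (x(l) = (l + 15)/(15 + l) = (15 + l)/(15 + l) = 1)
1/N(x(H(6, 0)), 279) = 1/279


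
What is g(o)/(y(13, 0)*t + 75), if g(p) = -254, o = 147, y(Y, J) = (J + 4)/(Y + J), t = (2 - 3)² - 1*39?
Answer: -3302/823 ≈ -4.0122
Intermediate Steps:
t = -38 (t = (-1)² - 39 = 1 - 39 = -38)
y(Y, J) = (4 + J)/(J + Y)
g(o)/(y(13, 0)*t + 75) = -254/(((4 + 0)/(0 + 13))*(-38) + 75) = -254/((4/13)*(-38) + 75) = -254/(-152/13 + 75) = -254/823/13 = -254*13/823 = -3302/823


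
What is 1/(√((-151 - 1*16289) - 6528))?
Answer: -I*√638/3828 ≈ -0.0065984*I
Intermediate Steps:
1/(√((-151 - 1*16289) - 6528)) = 1/(√((-151 - 16289) - 6528)) = 1/(√(-16440 - 6528)) = 1/(√(-22968)) = 1/(6*I*√638) = -I*√638/3828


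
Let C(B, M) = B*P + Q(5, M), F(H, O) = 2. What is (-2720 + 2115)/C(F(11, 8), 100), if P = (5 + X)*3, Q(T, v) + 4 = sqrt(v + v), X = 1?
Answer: -2420/103 + 3025*sqrt(2)/412 ≈ -13.112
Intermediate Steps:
Q(T, v) = -4 + sqrt(2)*sqrt(v) (Q(T, v) = -4 + sqrt(v + v) = -4 + sqrt(2*v) = -4 + sqrt(2)*sqrt(v))
P = 18 (P = (5 + 1)*3 = 6*3 = 18)
C(B, M) = -4 + 18*B + sqrt(2)*sqrt(M) (C(B, M) = B*18 + (-4 + sqrt(2)*sqrt(M)) = 18*B + (-4 + sqrt(2)*sqrt(M)) = -4 + 18*B + sqrt(2)*sqrt(M))
(-2720 + 2115)/C(F(11, 8), 100) = (-2720 + 2115)/(-4 + 18*2 + sqrt(2)*sqrt(100)) = -605/(-4 + 36 + sqrt(2)*10) = -605/(-4 + 36 + 10*sqrt(2)) = -605/(32 + 10*sqrt(2))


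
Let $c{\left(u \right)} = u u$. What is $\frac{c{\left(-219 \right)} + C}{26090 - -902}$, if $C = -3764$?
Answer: $\frac{44197}{26992} \approx 1.6374$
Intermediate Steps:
$c{\left(u \right)} = u^{2}$
$\frac{c{\left(-219 \right)} + C}{26090 - -902} = \frac{\left(-219\right)^{2} - 3764}{26090 - -902} = \frac{47961 - 3764}{26090 + \left(828 + 74\right)} = \frac{44197}{26090 + 902} = \frac{44197}{26992}$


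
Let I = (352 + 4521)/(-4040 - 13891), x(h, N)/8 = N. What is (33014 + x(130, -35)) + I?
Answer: 586948481/17931 ≈ 32734.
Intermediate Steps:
x(h, N) = 8*N
I = -4873/17931 (I = 4873/(-17931) = 4873*(-1/17931) = -4873/17931 ≈ -0.27176)
(33014 + x(130, -35)) + I = (33014 + 8*(-35)) - 4873/17931 = (33014 - 280) - 4873/17931 = 32734 - 4873/17931 = 586948481/17931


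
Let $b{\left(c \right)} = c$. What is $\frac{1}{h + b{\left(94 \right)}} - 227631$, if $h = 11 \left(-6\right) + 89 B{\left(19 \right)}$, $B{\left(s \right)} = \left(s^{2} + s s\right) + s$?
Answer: $- \frac{15018410486}{65977} \approx -2.2763 \cdot 10^{5}$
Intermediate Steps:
$B{\left(s \right)} = s + 2 s^{2}$ ($B{\left(s \right)} = \left(s^{2} + s^{2}\right) + s = 2 s^{2} + s = s + 2 s^{2}$)
$h = 65883$ ($h = 11 \left(-6\right) + 89 \cdot 19 \left(1 + 2 \cdot 19\right) = -66 + 89 \cdot 19 \left(1 + 38\right) = -66 + 89 \cdot 19 \cdot 39 = -66 + 89 \cdot 741 = -66 + 65949 = 65883$)
$\frac{1}{h + b{\left(94 \right)}} - 227631 = \frac{1}{65883 + 94} - 227631 = \frac{1}{65977} - 227631 = - \frac{15018410486}{65977}$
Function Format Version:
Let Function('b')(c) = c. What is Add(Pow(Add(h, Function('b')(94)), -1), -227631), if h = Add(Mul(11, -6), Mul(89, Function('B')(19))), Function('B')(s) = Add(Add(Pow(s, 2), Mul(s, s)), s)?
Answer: Rational(-15018410486, 65977) ≈ -2.2763e+5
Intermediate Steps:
Function('B')(s) = Add(s, Mul(2, Pow(s, 2))) (Function('B')(s) = Add(Add(Pow(s, 2), Pow(s, 2)), s) = Add(Mul(2, Pow(s, 2)), s) = Add(s, Mul(2, Pow(s, 2))))
h = 65883 (h = Add(Mul(11, -6), Mul(89, Mul(19, Add(1, Mul(2, 19))))) = Add(-66, Mul(89, Mul(19, Add(1, 38)))) = Add(-66, Mul(89, Mul(19, 39))) = Add(-66, Mul(89, 741)) = Add(-66, 65949) = 65883)
Add(Pow(Add(h, Function('b')(94)), -1), -227631) = Add(Pow(Add(65883, 94), -1), -227631) = Add(Pow(65977, -1), -227631) = Add(Rational(1, 65977), -227631) = Rational(-15018410486, 65977)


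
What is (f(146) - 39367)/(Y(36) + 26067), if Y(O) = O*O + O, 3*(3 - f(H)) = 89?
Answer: -118181/82197 ≈ -1.4378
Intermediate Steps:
f(H) = -80/3 (f(H) = 3 - ⅓*89 = 3 - 89/3 = -80/3)
Y(O) = O + O² (Y(O) = O² + O = O + O²)
(f(146) - 39367)/(Y(36) + 26067) = (-80/3 - 39367)/(36*(1 + 36) + 26067) = -118181/(3*(36*37 + 26067)) = -118181/(3*(1332 + 26067)) = -118181/3/27399 = -118181/3*1/27399 = -118181/82197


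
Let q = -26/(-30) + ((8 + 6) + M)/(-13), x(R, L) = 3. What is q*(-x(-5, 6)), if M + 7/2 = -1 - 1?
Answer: -83/130 ≈ -0.63846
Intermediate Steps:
M = -11/2 (M = -7/2 + (-1 - 1) = -7/2 - 2 = -11/2 ≈ -5.5000)
q = 83/390 (q = -26/(-30) + ((8 + 6) - 11/2)/(-13) = -26*(-1/30) + (14 - 11/2)*(-1/13) = 13/15 + (17/2)*(-1/13) = 13/15 - 17/26 = 83/390 ≈ 0.21282)
q*(-x(-5, 6)) = 83*(-1*3)/390 = (83/390)*(-3) = -83/130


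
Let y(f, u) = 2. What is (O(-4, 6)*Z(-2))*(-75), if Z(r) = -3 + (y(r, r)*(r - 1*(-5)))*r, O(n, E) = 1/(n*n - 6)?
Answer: 225/2 ≈ 112.50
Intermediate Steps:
O(n, E) = 1/(-6 + n**2) (O(n, E) = 1/(n**2 - 6) = 1/(-6 + n**2))
Z(r) = -3 + r*(10 + 2*r) (Z(r) = -3 + (2*(r - 1*(-5)))*r = -3 + (2*(r + 5))*r = -3 + (2*(5 + r))*r = -3 + (10 + 2*r)*r = -3 + r*(10 + 2*r))
(O(-4, 6)*Z(-2))*(-75) = ((-3 + 2*(-2)**2 + 10*(-2))/(-6 + (-4)**2))*(-75) = ((-3 + 2*4 - 20)/(-6 + 16))*(-75) = ((-3 + 8 - 20)/10)*(-75) = ((1/10)*(-15))*(-75) = -3/2*(-75) = 225/2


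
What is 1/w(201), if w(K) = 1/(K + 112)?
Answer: 313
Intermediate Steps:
w(K) = 1/(112 + K)
1/w(201) = 1/(1/(112 + 201)) = 1/(1/313) = 313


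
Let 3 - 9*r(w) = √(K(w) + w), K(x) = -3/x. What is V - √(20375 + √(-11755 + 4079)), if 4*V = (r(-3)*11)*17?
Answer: 187/12 - √(20375 + 2*I*√1919) - 187*I*√2/36 ≈ -127.16 - 7.6529*I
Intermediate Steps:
r(w) = ⅓ - √(w - 3/w)/9 (r(w) = ⅓ - √(-3/w + w)/9 = ⅓ - √(w - 3/w)/9)
V = 187/12 - 187*I*√2/36 (V = (((⅓ - √(-3 + (-3)²)*(I*√3/3)/9)*11)*17)/4 = (((⅓ - I*√3*√(-3 + 9)/3/9)*11)*17)/4 = (((⅓ - I*√2/9)*11)*17)/4 = ((11/3 - 11*I*√2/9)*17)/4 = (187/3 - 187*I*√2/9)/4 = 187/12 - 187*I*√2/36 ≈ 15.583 - 7.3461*I)
V - √(20375 + √(-11755 + 4079)) = (187/12 - 187*I*√2/36) - √(20375 + √(-11755 + 4079)) = (187/12 - 187*I*√2/36) - √(20375 + √(-7676)) = (187/12 - 187*I*√2/36) - √(20375 + 2*I*√1919) = 187/12 - √(20375 + 2*I*√1919) - 187*I*√2/36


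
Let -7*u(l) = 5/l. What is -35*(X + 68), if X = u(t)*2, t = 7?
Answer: -16610/7 ≈ -2372.9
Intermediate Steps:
u(l) = -5/(7*l)
X = -10/49 (X = -5/7/7*2 = -5/7*1/7*2 = -5/49*2 = -10/49 ≈ -0.20408)
-35*(X + 68) = -35*(-10/49 + 68) = -35*3322/49 = -16610/7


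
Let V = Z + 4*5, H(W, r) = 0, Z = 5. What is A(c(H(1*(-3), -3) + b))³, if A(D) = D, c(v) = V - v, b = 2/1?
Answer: 12167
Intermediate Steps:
V = 25 (V = 5 + 4*5 = 5 + 20 = 25)
b = 2 (b = 2*1 = 2)
c(v) = 25 - v
A(c(H(1*(-3), -3) + b))³ = (25 - (0 + 2))³ = (25 - 1*2)³ = (25 - 2)³ = 23³ = 12167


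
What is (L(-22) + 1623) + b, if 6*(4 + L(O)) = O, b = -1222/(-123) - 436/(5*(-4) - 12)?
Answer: 537557/328 ≈ 1638.9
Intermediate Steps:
b = 23183/984 (b = -1222*(-1/123) - 436/(-20 - 12) = 1222/123 - 436/(-32) = 1222/123 - 436*(-1/32) = 1222/123 + 109/8 = 23183/984 ≈ 23.560)
L(O) = -4 + O/6
(L(-22) + 1623) + b = ((-4 + (⅙)*(-22)) + 1623) + 23183/984 = ((-4 - 11/3) + 1623) + 23183/984 = (-23/3 + 1623) + 23183/984 = 4846/3 + 23183/984 = 537557/328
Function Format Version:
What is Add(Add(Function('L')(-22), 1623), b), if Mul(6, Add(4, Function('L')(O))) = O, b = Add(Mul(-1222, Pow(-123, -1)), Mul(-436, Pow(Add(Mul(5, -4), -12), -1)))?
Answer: Rational(537557, 328) ≈ 1638.9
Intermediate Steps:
b = Rational(23183, 984) (b = Add(Mul(-1222, Rational(-1, 123)), Mul(-436, Pow(Add(-20, -12), -1))) = Add(Rational(1222, 123), Mul(-436, Pow(-32, -1))) = Add(Rational(1222, 123), Mul(-436, Rational(-1, 32))) = Add(Rational(1222, 123), Rational(109, 8)) = Rational(23183, 984) ≈ 23.560)
Function('L')(O) = Add(-4, Mul(Rational(1, 6), O))
Add(Add(Function('L')(-22), 1623), b) = Add(Add(Add(-4, Mul(Rational(1, 6), -22)), 1623), Rational(23183, 984)) = Add(Add(Add(-4, Rational(-11, 3)), 1623), Rational(23183, 984)) = Add(Add(Rational(-23, 3), 1623), Rational(23183, 984)) = Add(Rational(4846, 3), Rational(23183, 984)) = Rational(537557, 328)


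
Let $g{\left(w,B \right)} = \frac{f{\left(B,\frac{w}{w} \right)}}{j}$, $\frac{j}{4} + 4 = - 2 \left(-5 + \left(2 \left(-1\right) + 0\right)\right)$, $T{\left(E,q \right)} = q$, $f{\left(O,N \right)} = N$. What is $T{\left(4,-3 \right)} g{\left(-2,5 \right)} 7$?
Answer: $- \frac{21}{40} \approx -0.525$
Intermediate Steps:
$j = 40$ ($j = -16 + 4 \left(- 2 \left(-5 + \left(2 \left(-1\right) + 0\right)\right)\right) = -16 + 4 \left(- 2 \left(-5 + \left(-2 + 0\right)\right)\right) = -16 + 4 \left(- 2 \left(-5 - 2\right)\right) = -16 + 4 \left(\left(-2\right) \left(-7\right)\right) = -16 + 4 \cdot 14 = -16 + 56 = 40$)
$g{\left(w,B \right)} = \frac{1}{40}$ ($g{\left(w,B \right)} = \frac{w \frac{1}{w}}{40} = 1 \cdot \frac{1}{40} = \frac{1}{40}$)
$T{\left(4,-3 \right)} g{\left(-2,5 \right)} 7 = \left(-3\right) \frac{1}{40} \cdot 7 = \left(- \frac{3}{40}\right) 7 = - \frac{21}{40}$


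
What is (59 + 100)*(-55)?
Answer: -8745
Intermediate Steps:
(59 + 100)*(-55) = 159*(-55) = -8745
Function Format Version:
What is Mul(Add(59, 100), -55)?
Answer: -8745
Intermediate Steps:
Mul(Add(59, 100), -55) = Mul(159, -55) = -8745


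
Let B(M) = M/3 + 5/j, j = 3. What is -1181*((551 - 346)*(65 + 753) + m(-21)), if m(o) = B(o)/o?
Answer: -12476657966/63 ≈ -1.9804e+8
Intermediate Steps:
B(M) = 5/3 + M/3 (B(M) = M/3 + 5/3 = 5/3 + M/3)
m(o) = (5/3 + o/3)/o
-1181*((551 - 346)*(65 + 753) + m(-21)) = -1181*((551 - 346)*(65 + 753) + (⅓)*(5 - 21)/(-21)) = -1181*(205*818 + (⅓)*(-1/21)*(-16)) = -1181*(167690 + 16/63) = -1181*10564486/63 = -12476657966/63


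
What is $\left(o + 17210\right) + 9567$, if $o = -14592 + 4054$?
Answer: $16239$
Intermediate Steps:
$o = -10538$
$\left(o + 17210\right) + 9567 = \left(-10538 + 17210\right) + 9567 = 6672 + 9567 = 16239$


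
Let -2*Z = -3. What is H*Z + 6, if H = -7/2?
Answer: ¾ ≈ 0.75000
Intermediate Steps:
H = -7/2 (H = -7*½ = -7/2 ≈ -3.5000)
Z = 3/2 (Z = -½*(-3) = 3/2 ≈ 1.5000)
H*Z + 6 = -7/2*3/2 + 6 = -21/4 + 6 = ¾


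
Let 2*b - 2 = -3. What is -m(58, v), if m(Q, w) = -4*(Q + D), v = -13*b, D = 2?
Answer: 240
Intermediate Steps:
b = -1/2 (b = 1 + (1/2)*(-3) = 1 - 3/2 = -1/2 ≈ -0.50000)
v = 13/2 (v = -13*(-1/2) = 13/2 ≈ 6.5000)
m(Q, w) = -8 - 4*Q (m(Q, w) = -4*(Q + 2) = -4*(2 + Q) = -8 - 4*Q)
-m(58, v) = -(-8 - 4*58) = -(-8 - 232) = -1*(-240) = 240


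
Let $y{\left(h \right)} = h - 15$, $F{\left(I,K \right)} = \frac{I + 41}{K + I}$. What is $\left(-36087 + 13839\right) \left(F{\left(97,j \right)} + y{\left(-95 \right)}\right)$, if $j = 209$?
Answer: $\frac{41433192}{17} \approx 2.4372 \cdot 10^{6}$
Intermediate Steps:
$F{\left(I,K \right)} = \frac{41 + I}{I + K}$
$y{\left(h \right)} = -15 + h$ ($y{\left(h \right)} = h - 15 = -15 + h$)
$\left(-36087 + 13839\right) \left(F{\left(97,j \right)} + y{\left(-95 \right)}\right) = \left(-36087 + 13839\right) \left(\frac{41 + 97}{97 + 209} - 110\right) = - 22248 \left(\frac{1}{306} \cdot 138 - 110\right) = - 22248 \left(\frac{23}{51} - 110\right) = \left(-22248\right) \left(- \frac{5587}{51}\right) = \frac{41433192}{17}$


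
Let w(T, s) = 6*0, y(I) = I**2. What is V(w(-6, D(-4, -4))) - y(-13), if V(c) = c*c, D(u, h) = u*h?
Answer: -169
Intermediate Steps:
D(u, h) = h*u
w(T, s) = 0
V(c) = c**2
V(w(-6, D(-4, -4))) - y(-13) = 0**2 - 1*(-13)**2 = 0 - 1*169 = 0 - 169 = -169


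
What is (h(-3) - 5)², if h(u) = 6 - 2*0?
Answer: 1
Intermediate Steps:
h(u) = 6 (h(u) = 6 + 0 = 6)
(h(-3) - 5)² = (6 - 5)² = 1² = 1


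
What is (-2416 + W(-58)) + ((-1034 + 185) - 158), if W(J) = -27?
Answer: -3450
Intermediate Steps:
(-2416 + W(-58)) + ((-1034 + 185) - 158) = (-2416 - 27) + ((-1034 + 185) - 158) = -2443 + (-849 - 158) = -2443 - 1007 = -3450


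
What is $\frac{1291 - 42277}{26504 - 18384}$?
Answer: $- \frac{20493}{4060} \approx -5.0475$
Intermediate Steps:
$\frac{1291 - 42277}{26504 - 18384} = - \frac{40986}{8120} = \left(-40986\right) \frac{1}{8120} = - \frac{20493}{4060}$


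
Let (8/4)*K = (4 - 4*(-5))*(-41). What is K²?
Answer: 242064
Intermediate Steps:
K = -492 (K = ((4 - 4*(-5))*(-41))/2 = ((4 + 20)*(-41))/2 = (24*(-41))/2 = (½)*(-984) = -492)
K² = (-492)² = 242064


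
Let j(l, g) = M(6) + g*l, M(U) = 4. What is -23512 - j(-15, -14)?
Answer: -23726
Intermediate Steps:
j(l, g) = 4 + g*l
-23512 - j(-15, -14) = -23512 - (4 - 14*(-15)) = -23512 - (4 + 210) = -23512 - 1*214 = -23512 - 214 = -23726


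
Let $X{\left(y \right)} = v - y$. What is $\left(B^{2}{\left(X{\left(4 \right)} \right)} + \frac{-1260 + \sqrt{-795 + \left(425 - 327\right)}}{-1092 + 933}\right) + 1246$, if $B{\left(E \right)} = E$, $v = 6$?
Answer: $\frac{66670}{53} - \frac{i \sqrt{697}}{159} \approx 1257.9 - 0.16604 i$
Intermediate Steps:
$X{\left(y \right)} = 6 - y$
$\left(B^{2}{\left(X{\left(4 \right)} \right)} + \frac{-1260 + \sqrt{-795 + \left(425 - 327\right)}}{-1092 + 933}\right) + 1246 = \left(\left(6 - 4\right)^{2} + \frac{-1260 + \sqrt{-795 + \left(425 - 327\right)}}{-1092 + 933}\right) + 1246 = \left(\left(6 - 4\right)^{2} + \frac{-1260 + \sqrt{-795 + 98}}{-159}\right) + 1246 = \left(2^{2} + \left(-1260 + \sqrt{-697}\right) \left(- \frac{1}{159}\right)\right) + 1246 = \left(4 + \left(-1260 + i \sqrt{697}\right) \left(- \frac{1}{159}\right)\right) + 1246 = \left(4 + \left(\frac{420}{53} - \frac{i \sqrt{697}}{159}\right)\right) + 1246 = \left(\frac{632}{53} - \frac{i \sqrt{697}}{159}\right) + 1246 = \frac{66670}{53} - \frac{i \sqrt{697}}{159}$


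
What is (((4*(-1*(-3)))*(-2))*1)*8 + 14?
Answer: -178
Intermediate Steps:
(((4*(-1*(-3)))*(-2))*1)*8 + 14 = (((4*3)*(-2))*1)*8 + 14 = ((12*(-2))*1)*8 + 14 = -24*1*8 + 14 = -24*8 + 14 = -192 + 14 = -178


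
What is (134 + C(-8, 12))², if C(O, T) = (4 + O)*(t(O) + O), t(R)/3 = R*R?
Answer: 362404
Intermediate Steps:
t(R) = 3*R² (t(R) = 3*(R*R) = 3*R²)
C(O, T) = (4 + O)*(O + 3*O²) (C(O, T) = (4 + O)*(3*O² + O) = (4 + O)*(O + 3*O²))
(134 + C(-8, 12))² = (134 - 8*(4 + 3*(-8)² + 13*(-8)))² = (134 - 8*(4 + 3*64 - 104))² = (134 - 8*(4 + 192 - 104))² = (134 - 8*92)² = (134 - 736)² = (-602)² = 362404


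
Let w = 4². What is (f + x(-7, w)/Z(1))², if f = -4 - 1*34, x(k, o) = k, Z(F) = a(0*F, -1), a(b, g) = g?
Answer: 961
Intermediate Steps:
Z(F) = -1
w = 16
f = -38 (f = -4 - 34 = -38)
(f + x(-7, w)/Z(1))² = (-38 - 7/(-1))² = (-38 - 7*(-1))² = (-38 + 7)² = (-31)² = 961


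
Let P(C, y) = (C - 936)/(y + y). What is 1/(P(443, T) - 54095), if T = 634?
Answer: -1268/68592953 ≈ -1.8486e-5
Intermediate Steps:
P(C, y) = (-936 + C)/(2*y) (P(C, y) = (-936 + C)/((2*y)) = (-936 + C)*(1/(2*y)) = (-936 + C)/(2*y))
1/(P(443, T) - 54095) = 1/((½)*(-936 + 443)/634 - 54095) = 1/((½)*(1/634)*(-493) - 54095) = 1/(-493/1268 - 54095) = 1/(-68592953/1268) = -1268/68592953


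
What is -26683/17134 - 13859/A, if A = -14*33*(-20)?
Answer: -242005513/79159080 ≈ -3.0572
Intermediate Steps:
A = 9240 (A = -462*(-20) = 9240)
-26683/17134 - 13859/A = -26683/17134 - 13859/9240 = -242005513/79159080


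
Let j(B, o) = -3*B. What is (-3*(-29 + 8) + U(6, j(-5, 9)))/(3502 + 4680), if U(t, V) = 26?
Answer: 89/8182 ≈ 0.010878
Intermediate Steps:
(-3*(-29 + 8) + U(6, j(-5, 9)))/(3502 + 4680) = (-3*(-29 + 8) + 26)/(3502 + 4680) = (-3*(-21) + 26)/8182 = (63 + 26)*(1/8182) = 89*(1/8182) = 89/8182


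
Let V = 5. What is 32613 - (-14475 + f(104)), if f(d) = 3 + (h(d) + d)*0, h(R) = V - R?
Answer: 47085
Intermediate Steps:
h(R) = 5 - R
f(d) = 3 (f(d) = 3 + ((5 - d) + d)*0 = 3 + 5*0 = 3 + 0 = 3)
32613 - (-14475 + f(104)) = 32613 - (-14475 + 3) = 32613 - 1*(-14472) = 32613 + 14472 = 47085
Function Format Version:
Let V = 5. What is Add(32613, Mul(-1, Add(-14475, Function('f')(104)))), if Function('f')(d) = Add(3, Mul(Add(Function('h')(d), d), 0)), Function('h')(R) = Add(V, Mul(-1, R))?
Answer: 47085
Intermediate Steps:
Function('h')(R) = Add(5, Mul(-1, R))
Function('f')(d) = 3 (Function('f')(d) = Add(3, Mul(Add(Add(5, Mul(-1, d)), d), 0)) = Add(3, Mul(5, 0)) = Add(3, 0) = 3)
Add(32613, Mul(-1, Add(-14475, Function('f')(104)))) = Add(32613, Mul(-1, Add(-14475, 3))) = Add(32613, Mul(-1, -14472)) = Add(32613, 14472) = 47085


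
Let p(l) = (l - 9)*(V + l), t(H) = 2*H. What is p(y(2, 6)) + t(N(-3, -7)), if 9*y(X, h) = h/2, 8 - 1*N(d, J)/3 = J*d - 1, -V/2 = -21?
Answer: -3950/9 ≈ -438.89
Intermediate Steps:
V = 42 (V = -2*(-21) = 42)
N(d, J) = 27 - 3*J*d (N(d, J) = 24 - 3*(J*d - 1) = 24 - 3*(-1 + J*d) = 24 + (3 - 3*J*d) = 27 - 3*J*d)
y(X, h) = h/18 (y(X, h) = (h/2)/9 = h/18)
p(l) = (-9 + l)*(42 + l) (p(l) = (l - 9)*(42 + l) = (-9 + l)*(42 + l))
p(y(2, 6)) + t(N(-3, -7)) = (-378 + ((1/18)*6)² + 33*((1/18)*6)) + 2*(27 - 3*(-7)*(-3)) = (-378 + (⅓)² + 33*(⅓)) + 2*(27 - 63) = (-378 + ⅑ + 11) + 2*(-36) = -3302/9 - 72 = -3950/9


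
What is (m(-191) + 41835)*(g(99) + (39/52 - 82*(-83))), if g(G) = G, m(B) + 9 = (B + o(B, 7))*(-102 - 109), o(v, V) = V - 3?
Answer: 2245280309/4 ≈ 5.6132e+8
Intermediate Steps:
o(v, V) = -3 + V
m(B) = -853 - 211*B (m(B) = -9 + (B + (-3 + 7))*(-102 - 109) = -9 + (B + 4)*(-211) = -9 + (4 + B)*(-211) = -9 + (-844 - 211*B) = -853 - 211*B)
(m(-191) + 41835)*(g(99) + (39/52 - 82*(-83))) = ((-853 - 211*(-191)) + 41835)*(99 + (39/52 - 82*(-83))) = ((-853 + 40301) + 41835)*(99 + (39*(1/52) + 6806)) = (39448 + 41835)*(99 + (¾ + 6806)) = 81283*(99 + 27227/4) = 81283*(27623/4) = 2245280309/4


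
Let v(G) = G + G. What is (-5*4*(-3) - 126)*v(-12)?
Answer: 1584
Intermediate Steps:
v(G) = 2*G
(-5*4*(-3) - 126)*v(-12) = (-5*4*(-3) - 126)*(2*(-12)) = (-20*(-3) - 126)*(-24) = (60 - 126)*(-24) = -66*(-24) = 1584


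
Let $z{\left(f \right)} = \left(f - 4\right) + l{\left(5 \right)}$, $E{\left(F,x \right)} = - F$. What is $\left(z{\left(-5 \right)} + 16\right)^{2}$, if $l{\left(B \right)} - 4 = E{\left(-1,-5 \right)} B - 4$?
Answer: $144$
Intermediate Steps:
$l{\left(B \right)} = B$ ($l{\left(B \right)} = 4 + \left(\left(-1\right) \left(-1\right) B - 4\right) = 4 + \left(1 B - 4\right) = 4 + \left(B - 4\right) = 4 + \left(-4 + B\right) = B$)
$z{\left(f \right)} = 1 + f$ ($z{\left(f \right)} = \left(f - 4\right) + 5 = \left(-4 + f\right) + 5 = 1 + f$)
$\left(z{\left(-5 \right)} + 16\right)^{2} = \left(\left(1 - 5\right) + 16\right)^{2} = \left(-4 + 16\right)^{2} = 12^{2} = 144$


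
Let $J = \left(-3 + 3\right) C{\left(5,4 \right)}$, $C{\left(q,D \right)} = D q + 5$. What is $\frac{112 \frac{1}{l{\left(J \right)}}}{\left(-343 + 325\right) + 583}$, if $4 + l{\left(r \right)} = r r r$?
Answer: $- \frac{28}{565} \approx -0.049558$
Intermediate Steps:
$C{\left(q,D \right)} = 5 + D q$
$J = 0$ ($J = \left(-3 + 3\right) \left(5 + 4 \cdot 5\right) = 0 \left(5 + 20\right) = 0 \cdot 25 = 0$)
$l{\left(r \right)} = -4 + r^{3}$ ($l{\left(r \right)} = -4 + r r r = -4 + r^{2} r = -4 + r^{3}$)
$\frac{112 \frac{1}{l{\left(J \right)}}}{\left(-343 + 325\right) + 583} = \frac{112 \frac{1}{-4 + 0^{3}}}{\left(-343 + 325\right) + 583} = \frac{112 \frac{1}{-4 + 0}}{-18 + 583} = \frac{112 \frac{1}{-4}}{565} = 112 \left(- \frac{1}{4}\right) \frac{1}{565} = \left(-28\right) \frac{1}{565} = - \frac{28}{565}$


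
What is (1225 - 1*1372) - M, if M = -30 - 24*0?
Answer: -117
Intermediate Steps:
M = -30 (M = -30 + 0 = -30)
(1225 - 1*1372) - M = (1225 - 1*1372) - 1*(-30) = (1225 - 1372) + 30 = -147 + 30 = -117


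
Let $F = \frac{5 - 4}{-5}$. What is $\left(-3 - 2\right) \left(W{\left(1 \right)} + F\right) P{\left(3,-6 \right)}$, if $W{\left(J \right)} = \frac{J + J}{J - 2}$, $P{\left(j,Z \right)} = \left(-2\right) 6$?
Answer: $-132$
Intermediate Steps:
$P{\left(j,Z \right)} = -12$
$F = - \frac{1}{5}$ ($F = \left(5 - 4\right) \left(- \frac{1}{5}\right) = 1 \left(- \frac{1}{5}\right) = - \frac{1}{5} \approx -0.2$)
$W{\left(J \right)} = \frac{2 J}{-2 + J}$
$\left(-3 - 2\right) \left(W{\left(1 \right)} + F\right) P{\left(3,-6 \right)} = \left(-3 - 2\right) \left(2 \cdot 1 \frac{1}{-2 + 1} - \frac{1}{5}\right) \left(-12\right) = - 5 \left(2 \cdot 1 \frac{1}{-1} - \frac{1}{5}\right) \left(-12\right) = - 5 \left(2 \cdot 1 \left(-1\right) - \frac{1}{5}\right) \left(-12\right) = - 5 \left(-2 - \frac{1}{5}\right) \left(-12\right) = \left(-5\right) \left(- \frac{11}{5}\right) \left(-12\right) = 11 \left(-12\right) = -132$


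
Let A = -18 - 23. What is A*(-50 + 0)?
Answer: 2050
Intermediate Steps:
A = -41
A*(-50 + 0) = -41*(-50 + 0) = -41*(-50) = 2050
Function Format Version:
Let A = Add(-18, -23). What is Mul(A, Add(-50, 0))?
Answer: 2050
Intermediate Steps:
A = -41
Mul(A, Add(-50, 0)) = Mul(-41, Add(-50, 0)) = Mul(-41, -50) = 2050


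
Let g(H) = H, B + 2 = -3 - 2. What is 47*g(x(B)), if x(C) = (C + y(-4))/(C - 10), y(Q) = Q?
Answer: 517/17 ≈ 30.412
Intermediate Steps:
B = -7 (B = -2 + (-3 - 2) = -2 - 5 = -7)
x(C) = (-4 + C)/(-10 + C) (x(C) = (C - 4)/(C - 10) = (-4 + C)/(-10 + C))
47*g(x(B)) = 47*((-4 - 7)/(-10 - 7)) = 47*(-11/(-17)) = 47*(-1/17*(-11)) = 47*(11/17) = 517/17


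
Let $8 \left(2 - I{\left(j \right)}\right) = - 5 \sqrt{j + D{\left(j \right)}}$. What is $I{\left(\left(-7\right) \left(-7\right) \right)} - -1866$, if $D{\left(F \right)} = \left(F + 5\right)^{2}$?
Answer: $1868 + \frac{5 \sqrt{2965}}{8} \approx 1902.0$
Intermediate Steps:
$D{\left(F \right)} = \left(5 + F\right)^{2}$
$I{\left(j \right)} = 2 + \frac{5 \sqrt{j + \left(5 + j\right)^{2}}}{8}$ ($I{\left(j \right)} = 2 - \frac{\left(-5\right) \sqrt{j + \left(5 + j\right)^{2}}}{8} = 2 + \frac{5 \sqrt{j + \left(5 + j\right)^{2}}}{8}$)
$I{\left(\left(-7\right) \left(-7\right) \right)} - -1866 = \left(2 + \frac{5 \sqrt{\left(-7\right) \left(-7\right) + \left(5 - -49\right)^{2}}}{8}\right) - -1866 = \left(2 + \frac{5 \sqrt{49 + \left(5 + 49\right)^{2}}}{8}\right) + 1866 = \left(2 + \frac{5 \sqrt{49 + 54^{2}}}{8}\right) + 1866 = \left(2 + \frac{5 \sqrt{49 + 2916}}{8}\right) + 1866 = \left(2 + \frac{5 \sqrt{2965}}{8}\right) + 1866 = 1868 + \frac{5 \sqrt{2965}}{8}$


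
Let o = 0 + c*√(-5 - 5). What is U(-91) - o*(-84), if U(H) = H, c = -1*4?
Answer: -91 - 336*I*√10 ≈ -91.0 - 1062.5*I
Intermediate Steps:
c = -4
o = -4*I*√10 (o = 0 - 4*√(-5 - 5) = 0 - 4*I*√10 = -4*I*√10 ≈ -12.649*I)
U(-91) - o*(-84) = -91 - (-4*I*√10)*(-84) = -91 - 336*I*√10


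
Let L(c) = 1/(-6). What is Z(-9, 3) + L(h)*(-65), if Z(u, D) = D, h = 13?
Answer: 83/6 ≈ 13.833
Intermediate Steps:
L(c) = -1/6
Z(-9, 3) + L(h)*(-65) = 3 - 1/6*(-65) = 3 + 65/6 = 83/6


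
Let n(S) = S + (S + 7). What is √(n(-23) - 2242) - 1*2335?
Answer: -2335 + I*√2281 ≈ -2335.0 + 47.76*I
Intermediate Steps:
n(S) = 7 + 2*S (n(S) = S + (7 + S) = 7 + 2*S)
√(n(-23) - 2242) - 1*2335 = √((7 + 2*(-23)) - 2242) - 1*2335 = √((7 - 46) - 2242) - 2335 = √(-39 - 2242) - 2335 = √(-2281) - 2335 = I*√2281 - 2335 = -2335 + I*√2281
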